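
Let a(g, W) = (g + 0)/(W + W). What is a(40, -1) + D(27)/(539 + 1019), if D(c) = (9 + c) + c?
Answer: -31097/1558 ≈ -19.960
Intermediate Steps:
D(c) = 9 + 2*c
a(g, W) = g/(2*W) (a(g, W) = g/((2*W)) = g*(1/(2*W)) = g/(2*W))
a(40, -1) + D(27)/(539 + 1019) = (½)*40/(-1) + (9 + 2*27)/(539 + 1019) = (½)*40*(-1) + (9 + 54)/1558 = -20 + 63*(1/1558) = -20 + 63/1558 = -31097/1558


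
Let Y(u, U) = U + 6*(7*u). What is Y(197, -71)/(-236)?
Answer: -8203/236 ≈ -34.758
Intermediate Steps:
Y(u, U) = U + 42*u
Y(197, -71)/(-236) = (-71 + 42*197)/(-236) = (-71 + 8274)*(-1/236) = 8203*(-1/236) = -8203/236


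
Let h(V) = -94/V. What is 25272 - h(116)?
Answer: 1465823/58 ≈ 25273.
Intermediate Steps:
25272 - h(116) = 25272 - (-94)/116 = 25272 - 1*(-47/58) = 25272 + 47/58 = 1465823/58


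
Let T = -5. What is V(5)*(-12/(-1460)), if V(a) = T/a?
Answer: -3/365 ≈ -0.0082192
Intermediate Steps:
V(a) = -5/a
V(5)*(-12/(-1460)) = (-5/5)*(-12/(-1460)) = (-5*1/5)*(-12*(-1/1460)) = -1*3/365 = -3/365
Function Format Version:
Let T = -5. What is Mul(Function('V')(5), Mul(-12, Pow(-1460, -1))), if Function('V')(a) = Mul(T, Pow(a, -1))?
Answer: Rational(-3, 365) ≈ -0.0082192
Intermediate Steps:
Function('V')(a) = Mul(-5, Pow(a, -1))
Mul(Function('V')(5), Mul(-12, Pow(-1460, -1))) = Mul(Mul(-5, Pow(5, -1)), Mul(-12, Pow(-1460, -1))) = Mul(Mul(-5, Rational(1, 5)), Mul(-12, Rational(-1, 1460))) = Mul(-1, Rational(3, 365)) = Rational(-3, 365)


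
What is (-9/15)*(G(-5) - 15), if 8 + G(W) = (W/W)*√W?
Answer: 69/5 - 3*I*√5/5 ≈ 13.8 - 1.3416*I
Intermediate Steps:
G(W) = -8 + √W (G(W) = -8 + (W/W)*√W = -8 + 1*√W = -8 + √W)
(-9/15)*(G(-5) - 15) = (-9/15)*((-8 + √(-5)) - 15) = (-9*1/15)*((-8 + I*√5) - 15) = -3*(-23 + I*√5)/5 = 69/5 - 3*I*√5/5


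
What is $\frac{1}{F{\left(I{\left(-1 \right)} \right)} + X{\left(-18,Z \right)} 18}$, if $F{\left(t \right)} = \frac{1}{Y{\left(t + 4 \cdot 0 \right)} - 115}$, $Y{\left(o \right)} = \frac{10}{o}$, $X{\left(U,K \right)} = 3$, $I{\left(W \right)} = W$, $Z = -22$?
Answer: $\frac{125}{6749} \approx 0.018521$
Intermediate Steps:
$F{\left(t \right)} = \frac{1}{-115 + \frac{10}{t}}$ ($F{\left(t \right)} = \frac{1}{\frac{10}{t + 4 \cdot 0} - 115} = \frac{1}{\frac{10}{t + 0} - 115} = \frac{1}{\frac{10}{t} - 115} = \frac{1}{-115 + \frac{10}{t}}$)
$\frac{1}{F{\left(I{\left(-1 \right)} \right)} + X{\left(-18,Z \right)} 18} = \frac{1}{\left(-1\right) \left(-1\right) \frac{1}{-10 + 115 \left(-1\right)} + 3 \cdot 18} = \frac{1}{\left(-1\right) \left(-1\right) \frac{1}{-10 - 115} + 54} = \frac{1}{\left(-1\right) \left(-1\right) \frac{1}{-125} + 54} = \frac{1}{\left(-1\right) \left(-1\right) \left(- \frac{1}{125}\right) + 54} = \frac{1}{- \frac{1}{125} + 54} = \frac{1}{\frac{6749}{125}} = \frac{125}{6749}$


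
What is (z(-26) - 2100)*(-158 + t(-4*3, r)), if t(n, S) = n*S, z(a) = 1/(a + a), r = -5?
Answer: 5350849/26 ≈ 2.0580e+5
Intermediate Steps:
z(a) = 1/(2*a)
t(n, S) = S*n
(z(-26) - 2100)*(-158 + t(-4*3, r)) = ((½)/(-26) - 2100)*(-158 - (-20)*3) = ((½)*(-1/26) - 2100)*(-158 - 5*(-12)) = (-1/52 - 2100)*(-158 + 60) = -109201/52*(-98) = 5350849/26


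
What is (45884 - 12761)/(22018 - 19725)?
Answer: 33123/2293 ≈ 14.445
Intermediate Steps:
(45884 - 12761)/(22018 - 19725) = 33123/2293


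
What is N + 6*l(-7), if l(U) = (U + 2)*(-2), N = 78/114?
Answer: 1153/19 ≈ 60.684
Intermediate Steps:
N = 13/19 (N = 78*(1/114) = 13/19 ≈ 0.68421)
l(U) = -4 - 2*U (l(U) = (2 + U)*(-2) = -4 - 2*U)
N + 6*l(-7) = 13/19 + 6*(-4 - 2*(-7)) = 13/19 + 6*(-4 + 14) = 13/19 + 6*10 = 13/19 + 60 = 1153/19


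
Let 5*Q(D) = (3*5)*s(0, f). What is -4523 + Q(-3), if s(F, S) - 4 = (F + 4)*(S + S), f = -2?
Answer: -4559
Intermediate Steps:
s(F, S) = 4 + 2*S*(4 + F) (s(F, S) = 4 + (F + 4)*(S + S) = 4 + (4 + F)*(2*S) = 4 + 2*S*(4 + F))
Q(D) = -36 (Q(D) = ((3*5)*(4 + 8*(-2) + 2*0*(-2)))/5 = (15*(4 - 16 + 0))/5 = (15*(-12))/5 = (⅕)*(-180) = -36)
-4523 + Q(-3) = -4523 - 36 = -4559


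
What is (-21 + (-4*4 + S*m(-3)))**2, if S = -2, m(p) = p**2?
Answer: 3025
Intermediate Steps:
(-21 + (-4*4 + S*m(-3)))**2 = (-21 + (-4*4 - 2*(-3)**2))**2 = (-21 + (-16 - 2*9))**2 = (-21 + (-16 - 18))**2 = (-21 - 34)**2 = (-55)**2 = 3025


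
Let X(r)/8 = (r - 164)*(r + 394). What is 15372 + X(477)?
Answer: 2196356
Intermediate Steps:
X(r) = 8*(-164 + r)*(394 + r) (X(r) = 8*((r - 164)*(r + 394)) = 8*((-164 + r)*(394 + r)) = 8*(-164 + r)*(394 + r))
15372 + X(477) = 15372 + (-516928 + 8*477² + 1840*477) = 15372 + (-516928 + 8*227529 + 877680) = 15372 + (-516928 + 1820232 + 877680) = 15372 + 2180984 = 2196356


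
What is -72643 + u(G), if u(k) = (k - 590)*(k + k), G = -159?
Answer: 165539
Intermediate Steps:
u(k) = 2*k*(-590 + k) (u(k) = (-590 + k)*(2*k) = 2*k*(-590 + k))
-72643 + u(G) = -72643 + 2*(-159)*(-590 - 159) = -72643 + 2*(-159)*(-749) = -72643 + 238182 = 165539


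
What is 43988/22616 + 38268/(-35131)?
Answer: 169968335/198630674 ≈ 0.85570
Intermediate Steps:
43988/22616 + 38268/(-35131) = 43988*(1/22616) + 38268*(-1/35131) = 10997/5654 - 38268/35131 = 169968335/198630674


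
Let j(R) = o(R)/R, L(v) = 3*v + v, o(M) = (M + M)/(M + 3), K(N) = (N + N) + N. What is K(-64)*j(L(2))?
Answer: -384/11 ≈ -34.909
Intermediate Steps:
K(N) = 3*N (K(N) = 2*N + N = 3*N)
o(M) = 2*M/(3 + M) (o(M) = (2*M)/(3 + M) = 2*M/(3 + M))
L(v) = 4*v
j(R) = 2/(3 + R) (j(R) = (2*R/(3 + R))/R = 2/(3 + R))
K(-64)*j(L(2)) = (3*(-64))*(2/(3 + 4*2)) = -384/(3 + 8) = -384/11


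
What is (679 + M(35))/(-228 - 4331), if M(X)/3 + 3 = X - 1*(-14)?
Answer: -817/4559 ≈ -0.17921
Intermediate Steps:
M(X) = 33 + 3*X (M(X) = -9 + 3*(X - 1*(-14)) = -9 + 3*(X + 14) = -9 + 3*(14 + X) = -9 + (42 + 3*X) = 33 + 3*X)
(679 + M(35))/(-228 - 4331) = (679 + (33 + 3*35))/(-228 - 4331) = (679 + (33 + 105))/(-4559) = (679 + 138)*(-1/4559) = 817*(-1/4559) = -817/4559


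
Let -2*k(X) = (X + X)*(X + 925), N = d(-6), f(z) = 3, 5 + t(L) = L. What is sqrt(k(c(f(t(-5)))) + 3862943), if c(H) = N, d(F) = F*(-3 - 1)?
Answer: sqrt(3840167) ≈ 1959.6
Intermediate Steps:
d(F) = -4*F (d(F) = F*(-4) = -4*F)
t(L) = -5 + L
N = 24 (N = -4*(-6) = 24)
c(H) = 24
k(X) = -X*(925 + X) (k(X) = -(X + X)*(X + 925)/2 = -2*X*(925 + X)/2 = -X*(925 + X))
sqrt(k(c(f(t(-5)))) + 3862943) = sqrt(-1*24*(925 + 24) + 3862943) = sqrt(-1*24*949 + 3862943) = sqrt(-22776 + 3862943) = sqrt(3840167)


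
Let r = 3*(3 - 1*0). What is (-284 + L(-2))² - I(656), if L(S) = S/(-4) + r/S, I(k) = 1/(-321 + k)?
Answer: 27786239/335 ≈ 82944.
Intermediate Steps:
r = 9 (r = 3*(3 + 0) = 3*3 = 9)
L(S) = 9/S - S/4 (L(S) = S/(-4) + 9/S = S*(-¼) + 9/S = -S/4 + 9/S = 9/S - S/4)
(-284 + L(-2))² - I(656) = (-284 + (9/(-2) - ¼*(-2)))² - 1/(-321 + 656) = (-284 + (9*(-½) + ½))² - 1/335 = (-284 + (-9/2 + ½))² - 1*1/335 = (-284 - 4)² - 1/335 = (-288)² - 1/335 = 82944 - 1/335 = 27786239/335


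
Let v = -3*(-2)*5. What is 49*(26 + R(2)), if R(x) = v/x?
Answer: 2009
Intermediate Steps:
v = 30 (v = 6*5 = 30)
R(x) = 30/x
49*(26 + R(2)) = 49*(26 + 30/2) = 49*(26 + 30*(1/2)) = 49*(26 + 15) = 49*41 = 2009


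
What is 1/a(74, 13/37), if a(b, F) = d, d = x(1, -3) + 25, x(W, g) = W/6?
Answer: 6/151 ≈ 0.039735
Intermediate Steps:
x(W, g) = W/6 (x(W, g) = W*(⅙) = W/6)
d = 151/6 (d = (⅙)*1 + 25 = ⅙ + 25 = 151/6 ≈ 25.167)
a(b, F) = 151/6
1/a(74, 13/37) = 1/(151/6) = 6/151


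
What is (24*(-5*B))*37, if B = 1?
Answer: -4440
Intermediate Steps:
(24*(-5*B))*37 = (24*(-5*1))*37 = (24*(-5))*37 = -120*37 = -4440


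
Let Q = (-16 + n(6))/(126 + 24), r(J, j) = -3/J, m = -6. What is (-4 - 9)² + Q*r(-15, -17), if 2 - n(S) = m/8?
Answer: 506947/3000 ≈ 168.98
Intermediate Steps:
n(S) = 11/4 (n(S) = 2 - (-6)/8 = 2 - 1*(-¾) = 2 + ¾ = 11/4)
Q = -53/600 (Q = (-16 + 11/4)/(126 + 24) = -53/4/150 = -53/4*1/150 = -53/600 ≈ -0.088333)
(-4 - 9)² + Q*r(-15, -17) = (-4 - 9)² - (-53)/(200*(-15)) = (-13)² - (-53)*(-1)/(200*15) = 169 - 53/600*⅕ = 169 - 53/3000 = 506947/3000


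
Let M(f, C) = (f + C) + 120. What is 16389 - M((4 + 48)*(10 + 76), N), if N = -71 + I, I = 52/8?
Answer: 23723/2 ≈ 11862.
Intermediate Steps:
I = 13/2 (I = 52*(1/8) = 13/2 ≈ 6.5000)
N = -129/2 (N = -71 + 13/2 = -129/2 ≈ -64.500)
M(f, C) = 120 + C + f (M(f, C) = (C + f) + 120 = 120 + C + f)
16389 - M((4 + 48)*(10 + 76), N) = 16389 - (120 - 129/2 + (4 + 48)*(10 + 76)) = 16389 - (120 - 129/2 + 52*86) = 16389 - (120 - 129/2 + 4472) = 16389 - 1*9055/2 = 16389 - 9055/2 = 23723/2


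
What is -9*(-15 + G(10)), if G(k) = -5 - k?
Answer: 270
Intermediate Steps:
-9*(-15 + G(10)) = -9*(-15 + (-5 - 1*10)) = -9*(-15 + (-5 - 10)) = -9*(-15 - 15) = -9*(-30) = 270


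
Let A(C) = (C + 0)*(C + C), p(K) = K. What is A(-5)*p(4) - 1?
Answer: 199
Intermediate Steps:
A(C) = 2*C**2 (A(C) = C*(2*C) = 2*C**2)
A(-5)*p(4) - 1 = (2*(-5)**2)*4 - 1 = (2*25)*4 - 1 = 50*4 - 1 = 200 - 1 = 199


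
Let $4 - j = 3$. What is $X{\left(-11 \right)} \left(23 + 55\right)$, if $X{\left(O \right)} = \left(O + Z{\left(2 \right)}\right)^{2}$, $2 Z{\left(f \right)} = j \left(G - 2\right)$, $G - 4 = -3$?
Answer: $\frac{20631}{2} \approx 10316.0$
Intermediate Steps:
$j = 1$ ($j = 4 - 3 = 1$)
$G = 1$ ($G = 4 - 3 = 1$)
$Z{\left(f \right)} = - \frac{1}{2}$ ($Z{\left(f \right)} = \frac{1 \left(1 - 2\right)}{2} = \frac{1 \left(-1\right)}{2} = \frac{1}{2} \left(-1\right) = - \frac{1}{2}$)
$X{\left(O \right)} = \left(- \frac{1}{2} + O\right)^{2}$ ($X{\left(O \right)} = \left(O - \frac{1}{2}\right)^{2} = \left(- \frac{1}{2} + O\right)^{2}$)
$X{\left(-11 \right)} \left(23 + 55\right) = \frac{\left(-1 + 2 \left(-11\right)\right)^{2}}{4} \left(23 + 55\right) = \frac{\left(-1 - 22\right)^{2}}{4} \cdot 78 = \frac{\left(-23\right)^{2}}{4} \cdot 78 = \frac{1}{4} \cdot 529 \cdot 78 = \frac{529}{4} \cdot 78 = \frac{20631}{2}$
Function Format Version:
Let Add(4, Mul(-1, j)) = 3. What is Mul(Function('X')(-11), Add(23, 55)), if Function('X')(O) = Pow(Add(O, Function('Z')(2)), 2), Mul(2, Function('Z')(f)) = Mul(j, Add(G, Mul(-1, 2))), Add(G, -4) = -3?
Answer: Rational(20631, 2) ≈ 10316.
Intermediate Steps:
j = 1 (j = Add(4, Mul(-1, 3)) = Add(4, -3) = 1)
G = 1 (G = Add(4, -3) = 1)
Function('Z')(f) = Rational(-1, 2) (Function('Z')(f) = Mul(Rational(1, 2), Mul(1, Add(1, Mul(-1, 2)))) = Mul(Rational(1, 2), Mul(1, Add(1, -2))) = Mul(Rational(1, 2), Mul(1, -1)) = Mul(Rational(1, 2), -1) = Rational(-1, 2))
Function('X')(O) = Pow(Add(Rational(-1, 2), O), 2) (Function('X')(O) = Pow(Add(O, Rational(-1, 2)), 2) = Pow(Add(Rational(-1, 2), O), 2))
Mul(Function('X')(-11), Add(23, 55)) = Mul(Mul(Rational(1, 4), Pow(Add(-1, Mul(2, -11)), 2)), Add(23, 55)) = Mul(Mul(Rational(1, 4), Pow(Add(-1, -22), 2)), 78) = Mul(Mul(Rational(1, 4), Pow(-23, 2)), 78) = Mul(Mul(Rational(1, 4), 529), 78) = Mul(Rational(529, 4), 78) = Rational(20631, 2)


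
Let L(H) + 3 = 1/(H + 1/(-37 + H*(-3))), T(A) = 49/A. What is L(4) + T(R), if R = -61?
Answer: -42251/11895 ≈ -3.5520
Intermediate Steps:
L(H) = -3 + 1/(H + 1/(-37 - 3*H)) (L(H) = -3 + 1/(H + 1/(-37 + H*(-3))) = -3 + 1/(H + 1/(-37 - 3*H)))
L(4) + T(R) = (40 - 108*4 - 9*4²)/(-1 + 3*4² + 37*4) + 49/(-61) = (40 - 432 - 9*16)/(-1 + 3*16 + 148) + 49*(-1/61) = (40 - 432 - 144)/(-1 + 48 + 148) - 49/61 = -536/195 - 49/61 = -42251/11895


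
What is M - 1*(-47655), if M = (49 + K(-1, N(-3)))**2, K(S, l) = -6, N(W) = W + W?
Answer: 49504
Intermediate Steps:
N(W) = 2*W
M = 1849 (M = (49 - 6)**2 = 43**2 = 1849)
M - 1*(-47655) = 1849 - 1*(-47655) = 1849 + 47655 = 49504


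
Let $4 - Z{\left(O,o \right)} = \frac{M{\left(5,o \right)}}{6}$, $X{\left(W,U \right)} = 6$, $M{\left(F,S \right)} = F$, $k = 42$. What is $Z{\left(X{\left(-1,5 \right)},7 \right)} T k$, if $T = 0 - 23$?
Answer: $-3059$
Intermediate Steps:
$T = -23$
$Z{\left(O,o \right)} = \frac{19}{6}$ ($Z{\left(O,o \right)} = 4 - \frac{5}{6} = \frac{19}{6}$)
$Z{\left(X{\left(-1,5 \right)},7 \right)} T k = \frac{19}{6} \left(-23\right) 42 = \left(- \frac{437}{6}\right) 42 = -3059$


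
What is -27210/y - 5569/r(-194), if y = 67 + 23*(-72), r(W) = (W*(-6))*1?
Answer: 22823299/1849596 ≈ 12.340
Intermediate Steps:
r(W) = -6*W (r(W) = -6*W*1 = -6*W)
y = -1589 (y = 67 - 1656 = -1589)
-27210/y - 5569/r(-194) = -27210/(-1589) - 5569/((-6*(-194))) = -27210*(-1/1589) - 5569/1164 = 27210/1589 - 5569*1/1164 = 27210/1589 - 5569/1164 = 22823299/1849596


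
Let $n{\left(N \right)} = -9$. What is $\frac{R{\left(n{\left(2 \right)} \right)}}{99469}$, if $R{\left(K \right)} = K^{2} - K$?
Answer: $\frac{90}{99469} \approx 0.0009048$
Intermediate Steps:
$\frac{R{\left(n{\left(2 \right)} \right)}}{99469} = \frac{\left(-9\right) \left(-1 - 9\right)}{99469} = \left(-9\right) \left(-10\right) \frac{1}{99469} = 90 \cdot \frac{1}{99469} = \frac{90}{99469}$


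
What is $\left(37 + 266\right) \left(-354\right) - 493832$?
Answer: $-601094$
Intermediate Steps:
$\left(37 + 266\right) \left(-354\right) - 493832 = 303 \left(-354\right) - 493832 = -107262 - 493832 = -601094$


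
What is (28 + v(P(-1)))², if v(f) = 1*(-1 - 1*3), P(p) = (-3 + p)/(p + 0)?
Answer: 576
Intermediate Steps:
P(p) = (-3 + p)/p
v(f) = -4 (v(f) = 1*(-1 - 3) = 1*(-4) = -4)
(28 + v(P(-1)))² = (28 - 4)² = 24² = 576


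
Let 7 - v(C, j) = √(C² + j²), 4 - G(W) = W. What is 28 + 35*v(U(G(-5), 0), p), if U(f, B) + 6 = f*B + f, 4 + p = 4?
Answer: 168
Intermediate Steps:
p = 0 (p = -4 + 4 = 0)
G(W) = 4 - W
U(f, B) = -6 + f + B*f (U(f, B) = -6 + (f*B + f) = -6 + (B*f + f) = -6 + (f + B*f) = -6 + f + B*f)
v(C, j) = 7 - √(C² + j²)
28 + 35*v(U(G(-5), 0), p) = 28 + 35*(7 - √((-6 + (4 - 1*(-5)) + 0*(4 - 1*(-5)))² + 0²)) = 28 + 35*(7 - √((-6 + (4 + 5) + 0*(4 + 5))² + 0)) = 28 + 35*(7 - √((-6 + 9 + 0*9)² + 0)) = 28 + 35*(7 - √((-6 + 9 + 0)² + 0)) = 28 + 35*(7 - √(3² + 0)) = 28 + 35*(7 - √(9 + 0)) = 28 + 35*(7 - √9) = 28 + 35*(7 - 1*3) = 28 + 35*(7 - 3) = 28 + 35*4 = 28 + 140 = 168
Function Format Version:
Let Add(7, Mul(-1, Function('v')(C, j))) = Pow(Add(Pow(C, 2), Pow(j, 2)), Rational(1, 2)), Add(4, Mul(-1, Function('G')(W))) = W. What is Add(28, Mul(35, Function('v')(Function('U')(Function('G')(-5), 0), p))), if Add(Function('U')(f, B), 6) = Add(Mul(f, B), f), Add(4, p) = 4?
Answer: 168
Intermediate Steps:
p = 0 (p = Add(-4, 4) = 0)
Function('G')(W) = Add(4, Mul(-1, W))
Function('U')(f, B) = Add(-6, f, Mul(B, f)) (Function('U')(f, B) = Add(-6, Add(Mul(f, B), f)) = Add(-6, Add(Mul(B, f), f)) = Add(-6, Add(f, Mul(B, f))) = Add(-6, f, Mul(B, f)))
Function('v')(C, j) = Add(7, Mul(-1, Pow(Add(Pow(C, 2), Pow(j, 2)), Rational(1, 2))))
Add(28, Mul(35, Function('v')(Function('U')(Function('G')(-5), 0), p))) = Add(28, Mul(35, Add(7, Mul(-1, Pow(Add(Pow(Add(-6, Add(4, Mul(-1, -5)), Mul(0, Add(4, Mul(-1, -5)))), 2), Pow(0, 2)), Rational(1, 2)))))) = Add(28, Mul(35, Add(7, Mul(-1, Pow(Add(Pow(Add(-6, Add(4, 5), Mul(0, Add(4, 5))), 2), 0), Rational(1, 2)))))) = Add(28, Mul(35, Add(7, Mul(-1, Pow(Add(Pow(Add(-6, 9, Mul(0, 9)), 2), 0), Rational(1, 2)))))) = Add(28, Mul(35, Add(7, Mul(-1, Pow(Add(Pow(Add(-6, 9, 0), 2), 0), Rational(1, 2)))))) = Add(28, Mul(35, Add(7, Mul(-1, Pow(Add(Pow(3, 2), 0), Rational(1, 2)))))) = Add(28, Mul(35, Add(7, Mul(-1, Pow(Add(9, 0), Rational(1, 2)))))) = Add(28, Mul(35, Add(7, Mul(-1, Pow(9, Rational(1, 2)))))) = Add(28, Mul(35, Add(7, Mul(-1, 3)))) = Add(28, Mul(35, Add(7, -3))) = Add(28, Mul(35, 4)) = Add(28, 140) = 168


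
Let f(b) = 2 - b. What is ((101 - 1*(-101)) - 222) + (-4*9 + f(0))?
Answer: -54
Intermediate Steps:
((101 - 1*(-101)) - 222) + (-4*9 + f(0)) = ((101 - 1*(-101)) - 222) + (-4*9 + (2 - 1*0)) = ((101 + 101) - 222) + (-36 + (2 + 0)) = (202 - 222) + (-36 + 2) = -20 - 34 = -54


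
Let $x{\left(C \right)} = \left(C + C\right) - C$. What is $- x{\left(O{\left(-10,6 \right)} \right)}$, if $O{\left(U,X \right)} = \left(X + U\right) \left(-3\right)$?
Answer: $-12$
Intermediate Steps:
$O{\left(U,X \right)} = - 3 U - 3 X$ ($O{\left(U,X \right)} = \left(U + X\right) \left(-3\right) = - 3 U - 3 X$)
$x{\left(C \right)} = C$ ($x{\left(C \right)} = 2 C - C = C$)
$- x{\left(O{\left(-10,6 \right)} \right)} = - (\left(-3\right) \left(-10\right) - 18) = - (30 - 18) = \left(-1\right) 12 = -12$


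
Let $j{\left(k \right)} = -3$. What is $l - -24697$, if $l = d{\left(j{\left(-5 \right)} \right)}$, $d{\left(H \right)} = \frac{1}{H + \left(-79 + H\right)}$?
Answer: $\frac{2099244}{85} \approx 24697.0$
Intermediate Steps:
$d{\left(H \right)} = \frac{1}{-79 + 2 H}$
$l = - \frac{1}{85}$ ($l = \frac{1}{-79 + 2 \left(-3\right)} = \frac{1}{-79 - 6} = \frac{1}{-85} = - \frac{1}{85} \approx -0.011765$)
$l - -24697 = - \frac{1}{85} - -24697 = - \frac{1}{85} + 24697 = \frac{2099244}{85}$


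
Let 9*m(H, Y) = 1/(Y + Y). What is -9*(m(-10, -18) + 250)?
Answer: -80999/36 ≈ -2250.0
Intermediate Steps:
m(H, Y) = 1/(18*Y) (m(H, Y) = 1/(9*(Y + Y)) = 1/(9*((2*Y))) = (1/(2*Y))/9 = 1/(18*Y))
-9*(m(-10, -18) + 250) = -9*((1/18)/(-18) + 250) = -9*((1/18)*(-1/18) + 250) = -9*(-1/324 + 250) = -9*80999/324 = -80999/36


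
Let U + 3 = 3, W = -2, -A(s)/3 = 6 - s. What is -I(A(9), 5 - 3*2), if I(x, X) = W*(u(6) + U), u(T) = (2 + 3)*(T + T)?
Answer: 120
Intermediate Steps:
A(s) = -18 + 3*s (A(s) = -3*(6 - s) = -18 + 3*s)
u(T) = 10*T (u(T) = 5*(2*T) = 10*T)
U = 0 (U = -3 + 3 = 0)
I(x, X) = -120 (I(x, X) = -2*(10*6 + 0) = -2*(60 + 0) = -2*60 = -120)
-I(A(9), 5 - 3*2) = -1*(-120) = 120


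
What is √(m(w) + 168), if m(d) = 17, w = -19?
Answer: √185 ≈ 13.601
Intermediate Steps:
√(m(w) + 168) = √(17 + 168) = √185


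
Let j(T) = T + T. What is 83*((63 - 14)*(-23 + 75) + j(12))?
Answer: 213476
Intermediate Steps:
j(T) = 2*T
83*((63 - 14)*(-23 + 75) + j(12)) = 83*((63 - 14)*(-23 + 75) + 2*12) = 83*(49*52 + 24) = 83*(2548 + 24) = 83*2572 = 213476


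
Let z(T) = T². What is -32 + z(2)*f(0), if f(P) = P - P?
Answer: -32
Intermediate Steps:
f(P) = 0
-32 + z(2)*f(0) = -32 + 2²*0 = -32 + 4*0 = -32 + 0 = -32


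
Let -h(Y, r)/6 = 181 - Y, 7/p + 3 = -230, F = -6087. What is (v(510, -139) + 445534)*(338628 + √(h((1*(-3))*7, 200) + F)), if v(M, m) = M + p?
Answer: 35193013747860/233 + 311784735*I*√811/233 ≈ 1.5104e+11 + 3.8107e+7*I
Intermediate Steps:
p = -7/233 (p = 7/(-3 - 230) = 7/(-233) = 7*(-1/233) = -7/233 ≈ -0.030043)
h(Y, r) = -1086 + 6*Y (h(Y, r) = -6*(181 - Y) = -1086 + 6*Y)
v(M, m) = -7/233 + M (v(M, m) = M - 7/233 = -7/233 + M)
(v(510, -139) + 445534)*(338628 + √(h((1*(-3))*7, 200) + F)) = ((-7/233 + 510) + 445534)*(338628 + √((-1086 + 6*((1*(-3))*7)) - 6087)) = (118823/233 + 445534)*(338628 + √((-1086 + 6*(-3*7)) - 6087)) = 103928245*(338628 + √((-1086 + 6*(-21)) - 6087))/233 = 103928245*(338628 + √((-1086 - 126) - 6087))/233 = 103928245*(338628 + √(-1212 - 6087))/233 = 103928245*(338628 + √(-7299))/233 = 103928245*(338628 + 3*I*√811)/233 = 35193013747860/233 + 311784735*I*√811/233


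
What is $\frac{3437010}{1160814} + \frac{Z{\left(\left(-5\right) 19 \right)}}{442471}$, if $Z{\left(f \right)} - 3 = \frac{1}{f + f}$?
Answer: $\frac{48158056388011}{16264840160810} \approx 2.9609$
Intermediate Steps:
$Z{\left(f \right)} = 3 + \frac{1}{2 f}$ ($Z{\left(f \right)} = 3 + \frac{1}{f + f} = 3 + \frac{1}{2 f}$)
$\frac{3437010}{1160814} + \frac{Z{\left(\left(-5\right) 19 \right)}}{442471} = \frac{3437010}{1160814} + \frac{3 + \frac{1}{2 \left(\left(-5\right) 19\right)}}{442471} = 3437010 \cdot \frac{1}{1160814} + \left(3 + \frac{1}{2 \left(-95\right)}\right) \frac{1}{442471} = \frac{572835}{193469} + \left(3 + \frac{1}{2} \left(- \frac{1}{95}\right)\right) \frac{1}{442471} = \frac{572835}{193469} + \left(3 - \frac{1}{190}\right) \frac{1}{442471} = \frac{572835}{193469} + \frac{569}{190} \cdot \frac{1}{442471} = \frac{572835}{193469} + \frac{569}{84069490} = \frac{48158056388011}{16264840160810}$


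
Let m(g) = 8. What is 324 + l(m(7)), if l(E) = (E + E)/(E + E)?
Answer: 325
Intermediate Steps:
l(E) = 1 (l(E) = (2*E)/((2*E)) = (2*E)*(1/(2*E)) = 1)
324 + l(m(7)) = 324 + 1 = 325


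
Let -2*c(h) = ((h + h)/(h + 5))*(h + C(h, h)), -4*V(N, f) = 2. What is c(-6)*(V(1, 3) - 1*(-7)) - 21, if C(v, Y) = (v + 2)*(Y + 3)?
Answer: -255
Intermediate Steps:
C(v, Y) = (2 + v)*(3 + Y)
V(N, f) = -1/2 (V(N, f) = -1/4*2 = -1/2)
c(h) = -h*(6 + h**2 + 6*h)/(5 + h) (c(h) = -(h + h)/(h + 5)*(h + (6 + 2*h + 3*h + h*h))/2 = -(2*h)/(5 + h)*(h + (6 + 2*h + 3*h + h**2))/2 = -2*h/(5 + h)*(h + (6 + h**2 + 5*h))/2 = -2*h/(5 + h)*(6 + h**2 + 6*h)/2 = -h*(6 + h**2 + 6*h)/(5 + h))
c(-6)*(V(1, 3) - 1*(-7)) - 21 = (-1*(-6)*(6 + (-6)**2 + 6*(-6))/(5 - 6))*(-1/2 - 1*(-7)) - 21 = (-1*(-6)*(6 + 36 - 36)/(-1))*(-1/2 + 7) - 21 = -1*(-6)*(-1)*6*(13/2) - 21 = -36*13/2 - 21 = -234 - 21 = -255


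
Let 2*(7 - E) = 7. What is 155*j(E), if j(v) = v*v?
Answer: 7595/4 ≈ 1898.8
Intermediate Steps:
E = 7/2 (E = 7 - 1/2*7 = 7 - 7/2 = 7/2 ≈ 3.5000)
j(v) = v**2
155*j(E) = 155*(7/2)**2 = 155*(49/4) = 7595/4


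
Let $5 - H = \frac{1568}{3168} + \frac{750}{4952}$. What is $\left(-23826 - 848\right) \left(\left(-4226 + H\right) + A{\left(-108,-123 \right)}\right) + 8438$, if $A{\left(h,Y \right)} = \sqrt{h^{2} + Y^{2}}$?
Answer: $\frac{12767693063617}{122562} - 74022 \sqrt{2977} \approx 1.0013 \cdot 10^{8}$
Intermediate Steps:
$A{\left(h,Y \right)} = \sqrt{Y^{2} + h^{2}}$
$H = \frac{1067171}{245124}$ ($H = 5 - \left(\frac{1568}{3168} + \frac{750}{4952}\right) = 5 - \left(1568 \cdot \frac{1}{3168} + 750 \cdot \frac{1}{4952}\right) = 5 - \left(\frac{49}{99} + \frac{375}{2476}\right) = 5 - \frac{158449}{245124} = \frac{1067171}{245124} \approx 4.3536$)
$\left(-23826 - 848\right) \left(\left(-4226 + H\right) + A{\left(-108,-123 \right)}\right) + 8438 = \left(-23826 - 848\right) \left(\left(-4226 + \frac{1067171}{245124}\right) + \sqrt{\left(-123\right)^{2} + \left(-108\right)^{2}}\right) + 8438 = - 24674 \left(- \frac{1034826853}{245124} + \sqrt{15129 + 11664}\right) + 8438 = - 24674 \left(- \frac{1034826853}{245124} + \sqrt{26793}\right) + 8438 = - 24674 \left(- \frac{1034826853}{245124} + 3 \sqrt{2977}\right) + 8438 = \left(\frac{12766658885461}{122562} - 74022 \sqrt{2977}\right) + 8438 = \frac{12767693063617}{122562} - 74022 \sqrt{2977}$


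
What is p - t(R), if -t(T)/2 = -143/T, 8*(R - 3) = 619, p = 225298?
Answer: 144864326/643 ≈ 2.2529e+5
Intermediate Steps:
R = 643/8 (R = 3 + (1/8)*619 = 3 + 619/8 = 643/8 ≈ 80.375)
t(T) = 286/T (t(T) = -(-286)/T = 286/T)
p - t(R) = 225298 - 286/643/8 = 225298 - 286*8/643 = 225298 - 1*2288/643 = 225298 - 2288/643 = 144864326/643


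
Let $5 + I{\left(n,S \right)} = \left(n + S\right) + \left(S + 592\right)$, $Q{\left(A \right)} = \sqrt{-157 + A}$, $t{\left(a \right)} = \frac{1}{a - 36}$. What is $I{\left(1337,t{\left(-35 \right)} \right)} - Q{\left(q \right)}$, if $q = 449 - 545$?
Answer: $\frac{136602}{71} - i \sqrt{253} \approx 1924.0 - 15.906 i$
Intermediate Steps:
$t{\left(a \right)} = \frac{1}{-36 + a}$
$q = -96$
$I{\left(n,S \right)} = 587 + n + 2 S$ ($I{\left(n,S \right)} = -5 + \left(\left(n + S\right) + \left(S + 592\right)\right) = -5 + \left(\left(S + n\right) + \left(592 + S\right)\right) = -5 + \left(592 + n + 2 S\right) = 587 + n + 2 S$)
$I{\left(1337,t{\left(-35 \right)} \right)} - Q{\left(q \right)} = \left(587 + 1337 + \frac{2}{-36 - 35}\right) - \sqrt{-157 - 96} = \left(587 + 1337 + \frac{2}{-71}\right) - \sqrt{-253} = \left(587 + 1337 + 2 \left(- \frac{1}{71}\right)\right) - i \sqrt{253} = \left(587 + 1337 - \frac{2}{71}\right) - i \sqrt{253} = \frac{136602}{71} - i \sqrt{253}$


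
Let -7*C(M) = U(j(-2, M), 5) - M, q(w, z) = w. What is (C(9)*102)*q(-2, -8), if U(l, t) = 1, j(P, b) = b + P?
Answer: -1632/7 ≈ -233.14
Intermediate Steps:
j(P, b) = P + b
C(M) = -⅐ + M/7 (C(M) = -(1 - M)/7 = -⅐ + M/7)
(C(9)*102)*q(-2, -8) = ((-⅐ + (⅐)*9)*102)*(-2) = ((-⅐ + 9/7)*102)*(-2) = ((8/7)*102)*(-2) = (816/7)*(-2) = -1632/7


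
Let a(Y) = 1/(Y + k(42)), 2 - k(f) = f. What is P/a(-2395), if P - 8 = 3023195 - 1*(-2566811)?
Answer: -13611684090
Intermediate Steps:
k(f) = 2 - f
a(Y) = 1/(-40 + Y) (a(Y) = 1/(Y + (2 - 1*42)) = 1/(Y + (2 - 42)) = 1/(Y - 40) = 1/(-40 + Y))
P = 5590014 (P = 8 + (3023195 - 1*(-2566811)) = 8 + (3023195 + 2566811) = 8 + 5590006 = 5590014)
P/a(-2395) = 5590014/(1/(-40 - 2395)) = 5590014/(1/(-2435)) = 5590014/(-1/2435) = 5590014*(-2435) = -13611684090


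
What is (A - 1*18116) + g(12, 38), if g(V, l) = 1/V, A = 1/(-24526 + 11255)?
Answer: -2884995973/159252 ≈ -18116.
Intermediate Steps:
A = -1/13271 (A = 1/(-13271) = -1/13271 ≈ -7.5352e-5)
(A - 1*18116) + g(12, 38) = (-1/13271 - 1*18116) + 1/12 = (-1/13271 - 18116) + 1/12 = -240417437/13271 + 1/12 = -2884995973/159252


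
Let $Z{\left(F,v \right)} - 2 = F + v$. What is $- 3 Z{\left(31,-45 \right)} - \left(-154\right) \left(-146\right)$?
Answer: $-22448$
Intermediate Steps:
$Z{\left(F,v \right)} = 2 + F + v$ ($Z{\left(F,v \right)} = 2 + \left(F + v\right) = 2 + F + v$)
$- 3 Z{\left(31,-45 \right)} - \left(-154\right) \left(-146\right) = - 3 \left(2 + 31 - 45\right) - \left(-154\right) \left(-146\right) = \left(-3\right) \left(-12\right) - 22484 = 36 - 22484 = -22448$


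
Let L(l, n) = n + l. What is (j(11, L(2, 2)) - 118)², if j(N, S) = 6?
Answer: 12544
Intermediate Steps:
L(l, n) = l + n
(j(11, L(2, 2)) - 118)² = (6 - 118)² = (-112)² = 12544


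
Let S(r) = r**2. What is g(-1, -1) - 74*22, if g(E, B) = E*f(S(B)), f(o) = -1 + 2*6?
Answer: -1639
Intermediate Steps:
f(o) = 11 (f(o) = -1 + 12 = 11)
g(E, B) = 11*E (g(E, B) = E*11 = 11*E)
g(-1, -1) - 74*22 = 11*(-1) - 74*22 = -11 - 1628 = -1639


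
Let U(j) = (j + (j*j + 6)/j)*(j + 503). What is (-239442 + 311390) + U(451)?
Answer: 420543380/451 ≈ 9.3247e+5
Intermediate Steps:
U(j) = (503 + j)*(j + (6 + j²)/j) (U(j) = (j + (j² + 6)/j)*(503 + j) = (j + (6 + j²)/j)*(503 + j) = (503 + j)*(j + (6 + j²)/j))
(-239442 + 311390) + U(451) = (-239442 + 311390) + (6 + 2*451² + 1006*451 + 3018/451) = 71948 + (6 + 2*203401 + 453706 + 3018*(1/451)) = 71948 + (6 + 406802 + 453706 + 3018/451) = 71948 + 388094832/451 = 420543380/451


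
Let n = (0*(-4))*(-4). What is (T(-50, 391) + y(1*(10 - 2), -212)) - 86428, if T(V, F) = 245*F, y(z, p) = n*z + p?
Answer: 9155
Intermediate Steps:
n = 0 (n = 0*(-4) = 0)
y(z, p) = p (y(z, p) = 0*z + p = 0 + p = p)
(T(-50, 391) + y(1*(10 - 2), -212)) - 86428 = (245*391 - 212) - 86428 = (95795 - 212) - 86428 = 95583 - 86428 = 9155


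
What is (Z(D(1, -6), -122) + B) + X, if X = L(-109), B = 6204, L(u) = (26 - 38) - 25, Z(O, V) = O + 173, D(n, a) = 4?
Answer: 6344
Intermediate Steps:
Z(O, V) = 173 + O
L(u) = -37 (L(u) = -12 - 25 = -37)
X = -37
(Z(D(1, -6), -122) + B) + X = ((173 + 4) + 6204) - 37 = (177 + 6204) - 37 = 6381 - 37 = 6344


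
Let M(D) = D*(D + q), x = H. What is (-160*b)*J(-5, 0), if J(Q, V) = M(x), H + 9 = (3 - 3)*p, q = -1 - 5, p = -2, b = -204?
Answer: 4406400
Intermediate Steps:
q = -6
H = -9 (H = -9 + (3 - 3)*(-2) = -9 + 0*(-2) = -9 + 0 = -9)
x = -9
M(D) = D*(-6 + D) (M(D) = D*(D - 6) = D*(-6 + D))
J(Q, V) = 135 (J(Q, V) = -9*(-6 - 9) = -9*(-15) = 135)
(-160*b)*J(-5, 0) = -160*(-204)*135 = 32640*135 = 4406400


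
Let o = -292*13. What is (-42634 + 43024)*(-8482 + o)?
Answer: -4788420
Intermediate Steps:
o = -3796 (o = -73*52 = -3796)
(-42634 + 43024)*(-8482 + o) = (-42634 + 43024)*(-8482 - 3796) = 390*(-12278) = -4788420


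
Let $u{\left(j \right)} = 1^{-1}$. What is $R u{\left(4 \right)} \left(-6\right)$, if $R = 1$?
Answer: $-6$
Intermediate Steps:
$u{\left(j \right)} = 1$
$R u{\left(4 \right)} \left(-6\right) = 1 \cdot 1 \left(-6\right) = 1 \left(-6\right) = -6$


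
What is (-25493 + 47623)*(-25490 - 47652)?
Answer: -1618632460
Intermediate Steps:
(-25493 + 47623)*(-25490 - 47652) = 22130*(-73142) = -1618632460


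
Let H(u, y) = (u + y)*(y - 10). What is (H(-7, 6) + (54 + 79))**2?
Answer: 18769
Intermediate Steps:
H(u, y) = (-10 + y)*(u + y) (H(u, y) = (u + y)*(-10 + y) = (-10 + y)*(u + y))
(H(-7, 6) + (54 + 79))**2 = ((6**2 - 10*(-7) - 10*6 - 7*6) + (54 + 79))**2 = ((36 + 70 - 60 - 42) + 133)**2 = (4 + 133)**2 = 137**2 = 18769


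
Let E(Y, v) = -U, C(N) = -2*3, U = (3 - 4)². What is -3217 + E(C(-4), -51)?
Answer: -3218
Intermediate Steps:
U = 1 (U = (-1)² = 1)
C(N) = -6
E(Y, v) = -1 (E(Y, v) = -1*1 = -1)
-3217 + E(C(-4), -51) = -3217 - 1 = -3218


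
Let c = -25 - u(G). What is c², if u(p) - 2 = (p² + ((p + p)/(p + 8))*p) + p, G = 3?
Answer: 199809/121 ≈ 1651.3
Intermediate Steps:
u(p) = 2 + p + p² + 2*p²/(8 + p) (u(p) = 2 + ((p² + ((p + p)/(p + 8))*p) + p) = 2 + ((p² + ((2*p)/(8 + p))*p) + p) = 2 + ((p² + (2*p/(8 + p))*p) + p) = 2 + ((p² + 2*p²/(8 + p)) + p) = 2 + (p + p² + 2*p²/(8 + p)) = 2 + p + p² + 2*p²/(8 + p))
c = -447/11 (c = -25 - (16 + 3³ + 10*3 + 11*3²)/(8 + 3) = -25 - (16 + 27 + 30 + 11*9)/11 = -25 - (16 + 27 + 30 + 99)/11 = -25 - 172/11 = -447/11 ≈ -40.636)
c² = (-447/11)² = 199809/121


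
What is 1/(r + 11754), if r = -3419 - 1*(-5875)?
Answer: 1/14210 ≈ 7.0373e-5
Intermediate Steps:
r = 2456 (r = -3419 + 5875 = 2456)
1/(r + 11754) = 1/(2456 + 11754) = 1/14210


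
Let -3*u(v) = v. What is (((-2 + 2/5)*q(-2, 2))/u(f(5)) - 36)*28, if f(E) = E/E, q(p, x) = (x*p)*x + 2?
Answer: -9072/5 ≈ -1814.4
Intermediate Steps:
q(p, x) = 2 + p*x² (q(p, x) = (p*x)*x + 2 = p*x² + 2 = 2 + p*x²)
f(E) = 1
u(v) = -v/3
(((-2 + 2/5)*q(-2, 2))/u(f(5)) - 36)*28 = (((-2 + 2/5)*(2 - 2*2²))/((-⅓*1)) - 36)*28 = (((-2 + 2*(⅕))*(2 - 2*4))/(-⅓) - 36)*28 = (((-2 + ⅖)*(2 - 8))*(-3) - 36)*28 = (-8/5*(-6)*(-3) - 36)*28 = ((48/5)*(-3) - 36)*28 = (-144/5 - 36)*28 = -324/5*28 = -9072/5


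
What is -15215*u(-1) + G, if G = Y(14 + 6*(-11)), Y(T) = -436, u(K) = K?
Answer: 14779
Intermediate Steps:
G = -436
-15215*u(-1) + G = -15215*(-1) - 436 = 15215 - 436 = 14779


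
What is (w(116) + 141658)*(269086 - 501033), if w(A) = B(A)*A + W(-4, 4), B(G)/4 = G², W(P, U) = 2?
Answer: -1481038190068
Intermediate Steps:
B(G) = 4*G²
w(A) = 2 + 4*A³ (w(A) = (4*A²)*A + 2 = 4*A³ + 2 = 2 + 4*A³)
(w(116) + 141658)*(269086 - 501033) = ((2 + 4*116³) + 141658)*(269086 - 501033) = ((2 + 4*1560896) + 141658)*(-231947) = ((2 + 6243584) + 141658)*(-231947) = (6243586 + 141658)*(-231947) = 6385244*(-231947) = -1481038190068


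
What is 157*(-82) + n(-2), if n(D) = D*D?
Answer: -12870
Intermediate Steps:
n(D) = D**2
157*(-82) + n(-2) = 157*(-82) + (-2)**2 = -12874 + 4 = -12870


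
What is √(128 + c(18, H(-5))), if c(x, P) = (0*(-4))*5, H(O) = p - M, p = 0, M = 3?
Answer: 8*√2 ≈ 11.314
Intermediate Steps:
H(O) = -3 (H(O) = 0 - 1*3 = 0 - 3 = -3)
c(x, P) = 0 (c(x, P) = 0*5 = 0)
√(128 + c(18, H(-5))) = √(128 + 0) = √128 = 8*√2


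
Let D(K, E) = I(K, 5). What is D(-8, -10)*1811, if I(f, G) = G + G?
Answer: 18110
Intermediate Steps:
I(f, G) = 2*G
D(K, E) = 10 (D(K, E) = 2*5 = 10)
D(-8, -10)*1811 = 10*1811 = 18110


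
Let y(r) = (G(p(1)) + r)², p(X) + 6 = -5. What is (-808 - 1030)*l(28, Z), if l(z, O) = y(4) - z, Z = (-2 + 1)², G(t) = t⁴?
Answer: -394206882486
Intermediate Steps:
p(X) = -11 (p(X) = -6 - 5 = -11)
Z = 1 (Z = (-1)² = 1)
y(r) = (14641 + r)² (y(r) = ((-11)⁴ + r)² = (14641 + r)²)
l(z, O) = 214476025 - z (l(z, O) = (14641 + 4)² - z = 14645² - z = 214476025 - z)
(-808 - 1030)*l(28, Z) = (-808 - 1030)*(214476025 - 1*28) = -1838*(214476025 - 28) = -1838*214475997 = -394206882486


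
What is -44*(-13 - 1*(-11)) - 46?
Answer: 42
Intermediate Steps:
-44*(-13 - 1*(-11)) - 46 = -44*(-13 + 11) - 46 = -44*(-2) - 46 = 88 - 46 = 42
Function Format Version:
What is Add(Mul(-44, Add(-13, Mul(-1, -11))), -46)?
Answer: 42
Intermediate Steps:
Add(Mul(-44, Add(-13, Mul(-1, -11))), -46) = Add(Mul(-44, Add(-13, 11)), -46) = Add(Mul(-44, -2), -46) = Add(88, -46) = 42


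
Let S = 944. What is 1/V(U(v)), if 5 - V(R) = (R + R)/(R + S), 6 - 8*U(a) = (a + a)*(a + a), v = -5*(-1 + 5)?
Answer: 2979/16489 ≈ 0.18067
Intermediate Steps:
v = -20 (v = -5*4 = -20)
U(a) = ¾ - a²/2 (U(a) = ¾ - (a + a)*(a + a)/8 = ¾ - 2*a*2*a/8 = ¾ - a²/2)
V(R) = 5 - 2*R/(944 + R) (V(R) = 5 - (R + R)/(R + 944) = 5 - 2*R/(944 + R))
1/V(U(v)) = 1/((4720 + 3*(¾ - ½*(-20)²))/(944 + (¾ - ½*(-20)²))) = 1/((4720 + 3*(¾ - ½*400))/(944 + (¾ - ½*400))) = 1/((4720 + 3*(¾ - 200))/(944 + (¾ - 200))) = 1/((4720 + 3*(-797/4))/(944 - 797/4)) = 1/((4720 - 2391/4)/(2979/4)) = 1/((4/2979)*(16489/4)) = 1/(16489/2979) = 2979/16489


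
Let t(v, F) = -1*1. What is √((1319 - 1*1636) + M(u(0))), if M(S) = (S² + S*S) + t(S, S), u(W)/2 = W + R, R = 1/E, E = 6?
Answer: 2*I*√715/3 ≈ 17.826*I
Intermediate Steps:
t(v, F) = -1
R = ⅙ (R = 1/6 = ⅙ ≈ 0.16667)
u(W) = ⅓ + 2*W (u(W) = 2*(W + ⅙) = 2*(⅙ + W) = ⅓ + 2*W)
M(S) = -1 + 2*S² (M(S) = (S² + S*S) - 1 = (S² + S²) - 1 = 2*S² - 1 = -1 + 2*S²)
√((1319 - 1*1636) + M(u(0))) = √((1319 - 1*1636) + (-1 + 2*(⅓ + 2*0)²)) = √((1319 - 1636) + (-1 + 2*(⅓ + 0)²)) = √(-317 + (-1 + 2*(⅓)²)) = √(-317 + (-1 + 2*(⅑))) = √(-317 + (-1 + 2/9)) = √(-317 - 7/9) = √(-2860/9) = 2*I*√715/3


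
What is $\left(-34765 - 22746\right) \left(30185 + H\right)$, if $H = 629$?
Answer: $-1772143954$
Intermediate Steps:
$\left(-34765 - 22746\right) \left(30185 + H\right) = \left(-34765 - 22746\right) \left(30185 + 629\right) = \left(-57511\right) 30814 = -1772143954$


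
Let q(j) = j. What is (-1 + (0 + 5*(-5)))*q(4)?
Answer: -104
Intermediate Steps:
(-1 + (0 + 5*(-5)))*q(4) = (-1 + (0 + 5*(-5)))*4 = (-1 + (0 - 25))*4 = (-1 - 25)*4 = -26*4 = -104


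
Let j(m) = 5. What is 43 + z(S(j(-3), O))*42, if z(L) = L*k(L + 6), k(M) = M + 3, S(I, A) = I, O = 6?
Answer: 2983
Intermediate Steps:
k(M) = 3 + M
z(L) = L*(9 + L) (z(L) = L*(3 + (L + 6)) = L*(3 + (6 + L)) = L*(9 + L))
43 + z(S(j(-3), O))*42 = 43 + (5*(9 + 5))*42 = 43 + (5*14)*42 = 43 + 70*42 = 43 + 2940 = 2983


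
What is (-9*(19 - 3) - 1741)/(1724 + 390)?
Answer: -1885/2114 ≈ -0.89167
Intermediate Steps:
(-9*(19 - 3) - 1741)/(1724 + 390) = (-9*16 - 1741)/2114 = (-144 - 1741)*(1/2114) = -1885*1/2114 = -1885/2114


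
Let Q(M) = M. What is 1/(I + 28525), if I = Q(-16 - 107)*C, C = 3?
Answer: 1/28156 ≈ 3.5516e-5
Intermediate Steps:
I = -369 (I = (-16 - 107)*3 = -123*3 = -369)
1/(I + 28525) = 1/(-369 + 28525) = 1/28156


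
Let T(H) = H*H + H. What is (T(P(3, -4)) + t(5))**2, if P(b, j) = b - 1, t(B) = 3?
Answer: 81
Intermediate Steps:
P(b, j) = -1 + b
T(H) = H + H**2 (T(H) = H**2 + H = H + H**2)
(T(P(3, -4)) + t(5))**2 = ((-1 + 3)*(1 + (-1 + 3)) + 3)**2 = (2*(1 + 2) + 3)**2 = (2*3 + 3)**2 = (6 + 3)**2 = 9**2 = 81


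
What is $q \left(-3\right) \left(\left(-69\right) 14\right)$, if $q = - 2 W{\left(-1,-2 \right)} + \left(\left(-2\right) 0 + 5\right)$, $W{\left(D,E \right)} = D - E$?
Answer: $8694$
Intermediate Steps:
$q = 3$ ($q = - 2 \left(-1 - -2\right) + \left(\left(-2\right) 0 + 5\right) = - 2 \left(-1 + 2\right) + \left(0 + 5\right) = \left(-2\right) 1 + 5 = -2 + 5 = 3$)
$q \left(-3\right) \left(\left(-69\right) 14\right) = 3 \left(-3\right) \left(\left(-69\right) 14\right) = \left(-9\right) \left(-966\right) = 8694$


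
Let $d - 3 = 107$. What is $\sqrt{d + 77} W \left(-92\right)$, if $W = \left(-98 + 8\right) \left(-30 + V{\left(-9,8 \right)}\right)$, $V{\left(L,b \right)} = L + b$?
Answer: $- 256680 \sqrt{187} \approx -3.51 \cdot 10^{6}$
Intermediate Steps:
$d = 110$ ($d = 3 + 107 = 110$)
$W = 2790$ ($W = \left(-98 + 8\right) \left(-30 + \left(-9 + 8\right)\right) = - 90 \left(-30 - 1\right) = \left(-90\right) \left(-31\right) = 2790$)
$\sqrt{d + 77} W \left(-92\right) = \sqrt{110 + 77} \cdot 2790 \left(-92\right) = \sqrt{187} \cdot 2790 \left(-92\right) = 2790 \sqrt{187} \left(-92\right) = - 256680 \sqrt{187}$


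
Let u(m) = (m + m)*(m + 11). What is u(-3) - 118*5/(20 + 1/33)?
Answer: -51198/661 ≈ -77.455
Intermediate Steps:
u(m) = 2*m*(11 + m) (u(m) = (2*m)*(11 + m) = 2*m*(11 + m))
u(-3) - 118*5/(20 + 1/33) = 2*(-3)*(11 - 3) - 118*5/(20 + 1/33) = 2*(-3)*8 - 118*5/(20 + 1/33) = -48 - 118*5/661/33 = -48 - 3894*5/661 = -48 - 118*165/661 = -48 - 19470/661 = -51198/661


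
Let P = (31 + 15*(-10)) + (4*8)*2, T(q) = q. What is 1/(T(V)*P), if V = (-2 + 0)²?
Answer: -1/220 ≈ -0.0045455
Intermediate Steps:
V = 4 (V = (-2)² = 4)
P = -55 (P = (31 - 150) + 32*2 = -119 + 64 = -55)
1/(T(V)*P) = 1/(4*(-55)) = 1/(-220) = -1/220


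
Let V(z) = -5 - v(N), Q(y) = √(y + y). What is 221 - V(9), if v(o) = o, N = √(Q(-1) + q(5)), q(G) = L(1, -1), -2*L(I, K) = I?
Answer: 226 + √(-2 + 4*I*√2)/2 ≈ 226.71 + 1.0*I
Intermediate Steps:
L(I, K) = -I/2
q(G) = -½ (q(G) = -½*1 = -½)
Q(y) = √2*√y (Q(y) = √(2*y) = √2*√y)
N = √(-½ + I*√2) (N = √(√2*√(-1) - ½) = √(√2*I - ½) = √(I*√2 - ½) = √(-½ + I*√2) ≈ 0.70711 + 1.0*I)
V(z) = -5 - √(-2 + 4*I*√2)/2
221 - V(9) = 221 - (-5 - √(-2 + 4*I*√2)/2) = 221 + (5 + √(-2 + 4*I*√2)/2) = 226 + √(-2 + 4*I*√2)/2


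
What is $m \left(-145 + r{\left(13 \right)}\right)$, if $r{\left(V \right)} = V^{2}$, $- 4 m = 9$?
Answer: $-54$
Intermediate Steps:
$m = - \frac{9}{4}$ ($m = \left(- \frac{1}{4}\right) 9 = - \frac{9}{4} \approx -2.25$)
$m \left(-145 + r{\left(13 \right)}\right) = - \frac{9 \left(-145 + 13^{2}\right)}{4} = - \frac{9 \left(-145 + 169\right)}{4} = \left(- \frac{9}{4}\right) 24 = -54$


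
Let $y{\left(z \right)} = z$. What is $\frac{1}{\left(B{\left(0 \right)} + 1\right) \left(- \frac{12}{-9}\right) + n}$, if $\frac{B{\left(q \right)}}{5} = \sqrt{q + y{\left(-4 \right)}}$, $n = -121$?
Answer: $- \frac{1077}{130481} - \frac{120 i}{130481} \approx -0.0082541 - 0.00091967 i$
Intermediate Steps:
$B{\left(q \right)} = 5 \sqrt{-4 + q}$ ($B{\left(q \right)} = 5 \sqrt{q - 4} = 5 \sqrt{-4 + q}$)
$\frac{1}{\left(B{\left(0 \right)} + 1\right) \left(- \frac{12}{-9}\right) + n} = \frac{1}{\left(5 \sqrt{-4 + 0} + 1\right) \left(- \frac{12}{-9}\right) - 121} = \frac{1}{\left(5 \sqrt{-4} + 1\right) \left(\left(-12\right) \left(- \frac{1}{9}\right)\right) - 121} = \frac{1}{\left(5 \cdot 2 i + 1\right) \frac{4}{3} - 121} = \frac{1}{\left(10 i + 1\right) \frac{4}{3} - 121} = \frac{1}{\left(1 + 10 i\right) \frac{4}{3} - 121} = \frac{1}{\left(\frac{4}{3} + \frac{40 i}{3}\right) - 121} = \frac{1}{- \frac{359}{3} + \frac{40 i}{3}} = \frac{9 \left(- \frac{359}{3} - \frac{40 i}{3}\right)}{130481}$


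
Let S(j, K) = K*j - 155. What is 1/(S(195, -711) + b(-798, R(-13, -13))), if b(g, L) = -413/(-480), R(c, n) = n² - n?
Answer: -480/66623587 ≈ -7.2047e-6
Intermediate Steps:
S(j, K) = -155 + K*j
b(g, L) = 413/480 (b(g, L) = -413*(-1/480) = 413/480)
1/(S(195, -711) + b(-798, R(-13, -13))) = 1/((-155 - 711*195) + 413/480) = 1/((-155 - 138645) + 413/480) = 1/(-138800 + 413/480) = 1/(-66623587/480) = -480/66623587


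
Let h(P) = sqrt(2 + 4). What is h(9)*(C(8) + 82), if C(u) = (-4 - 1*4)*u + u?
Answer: 26*sqrt(6) ≈ 63.687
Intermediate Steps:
h(P) = sqrt(6)
C(u) = -7*u (C(u) = (-4 - 4)*u + u = -8*u + u = -7*u)
h(9)*(C(8) + 82) = sqrt(6)*(-7*8 + 82) = sqrt(6)*(-56 + 82) = sqrt(6)*26 = 26*sqrt(6)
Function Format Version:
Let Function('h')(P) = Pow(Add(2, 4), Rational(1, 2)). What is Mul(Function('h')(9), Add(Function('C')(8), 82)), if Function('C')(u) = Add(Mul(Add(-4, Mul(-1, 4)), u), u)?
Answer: Mul(26, Pow(6, Rational(1, 2))) ≈ 63.687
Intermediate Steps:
Function('h')(P) = Pow(6, Rational(1, 2))
Function('C')(u) = Mul(-7, u) (Function('C')(u) = Add(Mul(Add(-4, -4), u), u) = Add(Mul(-8, u), u) = Mul(-7, u))
Mul(Function('h')(9), Add(Function('C')(8), 82)) = Mul(Pow(6, Rational(1, 2)), Add(Mul(-7, 8), 82)) = Mul(Pow(6, Rational(1, 2)), Add(-56, 82)) = Mul(Pow(6, Rational(1, 2)), 26) = Mul(26, Pow(6, Rational(1, 2)))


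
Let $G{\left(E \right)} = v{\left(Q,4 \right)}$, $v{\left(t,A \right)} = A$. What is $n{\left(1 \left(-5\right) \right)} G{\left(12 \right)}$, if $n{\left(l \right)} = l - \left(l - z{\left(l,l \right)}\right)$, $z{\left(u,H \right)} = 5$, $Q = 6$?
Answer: $20$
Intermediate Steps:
$G{\left(E \right)} = 4$
$n{\left(l \right)} = 5$ ($n{\left(l \right)} = l - \left(-5 + l\right) = 5$)
$n{\left(1 \left(-5\right) \right)} G{\left(12 \right)} = 5 \cdot 4 = 20$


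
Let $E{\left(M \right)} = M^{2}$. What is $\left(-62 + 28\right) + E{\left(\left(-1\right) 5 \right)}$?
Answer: $-9$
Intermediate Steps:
$\left(-62 + 28\right) + E{\left(\left(-1\right) 5 \right)} = \left(-62 + 28\right) + \left(\left(-1\right) 5\right)^{2} = -34 + \left(-5\right)^{2} = -34 + 25 = -9$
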